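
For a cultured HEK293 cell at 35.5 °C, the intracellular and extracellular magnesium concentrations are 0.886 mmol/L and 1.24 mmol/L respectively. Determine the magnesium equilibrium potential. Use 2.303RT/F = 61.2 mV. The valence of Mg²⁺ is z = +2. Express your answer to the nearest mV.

4 mV

E = (61.2/z) · log₁₀([Mg²⁺]_out/[Mg²⁺]_in) with z = +2.
= (61.2/2) · log₁₀(1.24/0.886) = 30.60 · log₁₀(1.4)
= 30.60 · (0.1460) = 4.47 mV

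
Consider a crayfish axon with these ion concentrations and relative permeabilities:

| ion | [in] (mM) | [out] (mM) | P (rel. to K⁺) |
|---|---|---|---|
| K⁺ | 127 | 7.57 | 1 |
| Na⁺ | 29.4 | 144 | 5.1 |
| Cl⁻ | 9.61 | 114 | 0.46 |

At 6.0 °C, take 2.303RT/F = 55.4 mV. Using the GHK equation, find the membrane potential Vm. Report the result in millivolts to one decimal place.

19.7 mV

Vm = 55.4 · log₁₀[(Σ P·[cation]ₒ + Σ P·[anion]ᵢ) / (Σ P·[cation]ᵢ + Σ P·[anion]ₒ)]
Numerator = 1×7.57 + 5.1×144 + 0.46×9.61 = 746.4
Denominator = 1×127 + 5.1×29.4 + 0.46×114 = 329.4
Vm = 55.4 · log₁₀(2.266) = 55.4 × (0.3553) = 19.68 mV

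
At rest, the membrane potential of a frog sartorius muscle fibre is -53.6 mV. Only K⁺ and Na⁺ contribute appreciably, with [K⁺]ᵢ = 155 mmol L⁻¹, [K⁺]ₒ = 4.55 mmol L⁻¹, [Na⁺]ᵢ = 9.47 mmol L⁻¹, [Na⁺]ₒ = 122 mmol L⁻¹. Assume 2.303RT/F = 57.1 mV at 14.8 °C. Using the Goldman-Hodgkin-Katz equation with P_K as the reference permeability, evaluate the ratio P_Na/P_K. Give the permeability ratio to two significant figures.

Let α = P_Na/P_K. GHK: Vm = 57.1·log₁₀[(Kₒ + α·Naₒ)/(Kᵢ + α·Naᵢ)].
10^(Vm/57.1) = 10^(-53.6/57.1) = 0.11516
So 0.11516·(Kᵢ + α·Naᵢ) = Kₒ + α·Naₒ → α = (0.11516·155.0 − 4.55) / (122.0 − 0.11516·9.47)
α = (17.85 − 4.55) / (122.0 − 1.091) = 13.3/120.9 = 0.11

0.11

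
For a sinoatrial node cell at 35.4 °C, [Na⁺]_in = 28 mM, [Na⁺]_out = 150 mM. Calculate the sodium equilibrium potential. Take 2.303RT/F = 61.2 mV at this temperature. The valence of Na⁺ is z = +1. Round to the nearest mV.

E = (61.2/z) · log₁₀([Na⁺]_out/[Na⁺]_in) with z = +1.
= (61.2/1) · log₁₀(150/28) = 61.20 · log₁₀(5.357)
= 61.20 · (0.7289) = 44.61 mV

45 mV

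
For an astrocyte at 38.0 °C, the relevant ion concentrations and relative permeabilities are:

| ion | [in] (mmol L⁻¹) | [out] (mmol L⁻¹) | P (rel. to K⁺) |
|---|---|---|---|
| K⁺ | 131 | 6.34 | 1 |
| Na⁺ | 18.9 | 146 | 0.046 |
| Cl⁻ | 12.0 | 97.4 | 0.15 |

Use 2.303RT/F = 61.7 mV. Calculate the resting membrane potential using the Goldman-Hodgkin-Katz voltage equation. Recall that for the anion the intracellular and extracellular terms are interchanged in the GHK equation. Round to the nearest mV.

-61 mV

Vm = 61.7 · log₁₀[(Σ P·[cation]ₒ + Σ P·[anion]ᵢ) / (Σ P·[cation]ᵢ + Σ P·[anion]ₒ)]
Numerator = 1×6.34 + 0.046×146 + 0.15×12.0 = 14.86
Denominator = 1×131 + 0.046×18.9 + 0.15×97.4 = 146.5
Vm = 61.7 · log₁₀(0.10142) = 61.7 × (-0.9939) = -61.32 mV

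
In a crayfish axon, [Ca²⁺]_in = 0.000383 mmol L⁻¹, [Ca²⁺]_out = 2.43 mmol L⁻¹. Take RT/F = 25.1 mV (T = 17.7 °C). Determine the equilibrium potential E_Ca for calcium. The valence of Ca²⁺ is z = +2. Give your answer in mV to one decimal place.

E = (25.1/z) · ln([Ca²⁺]_out/[Ca²⁺]_in) with z = +2.
= (25.1/2) · ln(2.43/0.000383) = 12.55 · ln(6345)
= 12.55 · (8.7554) = 109.88 mV

109.9 mV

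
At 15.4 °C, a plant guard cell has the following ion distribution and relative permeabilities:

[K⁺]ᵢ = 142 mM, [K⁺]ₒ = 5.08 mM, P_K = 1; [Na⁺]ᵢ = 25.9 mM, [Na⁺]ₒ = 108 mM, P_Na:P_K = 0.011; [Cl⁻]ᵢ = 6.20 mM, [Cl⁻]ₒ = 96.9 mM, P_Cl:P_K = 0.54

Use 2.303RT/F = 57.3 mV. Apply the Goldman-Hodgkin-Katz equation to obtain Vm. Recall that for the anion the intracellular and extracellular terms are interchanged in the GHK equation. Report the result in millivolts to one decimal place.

Vm = 57.3 · log₁₀[(Σ P·[cation]ₒ + Σ P·[anion]ᵢ) / (Σ P·[cation]ᵢ + Σ P·[anion]ₒ)]
Numerator = 1×5.08 + 0.011×108 + 0.54×6.20 = 9.616
Denominator = 1×142 + 0.011×25.9 + 0.54×96.9 = 194.6
Vm = 57.3 · log₁₀(0.049411) = 57.3 × (-1.3062) = -74.84 mV

-74.8 mV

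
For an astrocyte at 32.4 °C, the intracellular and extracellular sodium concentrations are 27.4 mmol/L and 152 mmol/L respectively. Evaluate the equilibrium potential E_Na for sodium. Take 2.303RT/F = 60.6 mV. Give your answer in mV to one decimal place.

45.1 mV

E = (60.6/z) · log₁₀([Na⁺]_out/[Na⁺]_in) with z = +1.
= (60.6/1) · log₁₀(152/27.4) = 60.60 · log₁₀(5.547)
= 60.60 · (0.7441) = 45.09 mV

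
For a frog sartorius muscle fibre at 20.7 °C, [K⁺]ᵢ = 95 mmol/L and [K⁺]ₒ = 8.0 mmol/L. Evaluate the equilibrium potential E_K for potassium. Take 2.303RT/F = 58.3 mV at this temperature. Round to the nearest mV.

E = (58.3/z) · log₁₀([K⁺]_out/[K⁺]_in) with z = +1.
= (58.3/1) · log₁₀(8.0/95) = 58.30 · log₁₀(0.08421)
= 58.30 · (-1.0746) = -62.65 mV

-63 mV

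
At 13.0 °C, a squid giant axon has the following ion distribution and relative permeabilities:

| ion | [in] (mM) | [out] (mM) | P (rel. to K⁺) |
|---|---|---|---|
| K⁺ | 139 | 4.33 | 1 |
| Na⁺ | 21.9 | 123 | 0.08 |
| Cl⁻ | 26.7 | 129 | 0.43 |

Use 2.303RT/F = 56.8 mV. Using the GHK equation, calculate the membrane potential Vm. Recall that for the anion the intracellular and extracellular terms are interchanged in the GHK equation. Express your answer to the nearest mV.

-50 mV

Vm = 56.8 · log₁₀[(Σ P·[cation]ₒ + Σ P·[anion]ᵢ) / (Σ P·[cation]ᵢ + Σ P·[anion]ₒ)]
Numerator = 1×4.33 + 0.08×123 + 0.43×26.7 = 25.65
Denominator = 1×139 + 0.08×21.9 + 0.43×129 = 196.2
Vm = 56.8 · log₁₀(0.13072) = 56.8 × (-0.8836) = -50.19 mV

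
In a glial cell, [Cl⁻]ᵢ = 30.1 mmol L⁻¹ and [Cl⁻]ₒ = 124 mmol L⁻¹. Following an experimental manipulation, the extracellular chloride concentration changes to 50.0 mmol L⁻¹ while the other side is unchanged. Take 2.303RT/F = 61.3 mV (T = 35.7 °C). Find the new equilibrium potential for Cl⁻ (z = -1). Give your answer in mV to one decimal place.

-13.5 mV

After the shift: [Cl⁻]_out = 50.0, [Cl⁻]_in = 30.1 mmol L⁻¹.
E_new = (61.3/-1)·log₁₀(50.0/30.1) = -61.30 · (0.2204) = -13.51 mV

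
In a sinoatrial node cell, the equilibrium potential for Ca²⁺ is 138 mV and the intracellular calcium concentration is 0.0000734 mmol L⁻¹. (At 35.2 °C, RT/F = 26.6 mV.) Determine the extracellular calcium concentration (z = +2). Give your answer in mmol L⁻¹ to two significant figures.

2.4 mmol L⁻¹

Nernst: E = (26.6/2) · ln([out]/[in]), so ln([out]/[in]) = 138.0 × 2 / 26.6 = 10.3759.
[out]/[in] = e^(10.3759) = 3.208e+04.
[out] = 3.208e+04 × 0.0000734 = 2.355 mmol L⁻¹.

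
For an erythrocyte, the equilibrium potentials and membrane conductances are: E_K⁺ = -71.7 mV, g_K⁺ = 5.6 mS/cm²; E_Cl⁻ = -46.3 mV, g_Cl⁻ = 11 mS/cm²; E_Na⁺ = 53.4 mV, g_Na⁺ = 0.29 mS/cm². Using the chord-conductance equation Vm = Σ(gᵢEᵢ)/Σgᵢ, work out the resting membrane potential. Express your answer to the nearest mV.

Σ gᵢEᵢ = 5.6·(-71.7) + 11·(-46.3) + 0.29·(53.4) = -895.33
Σ gᵢ = 5.6 + 11 + 0.29 = 16.89
Vm = -895.33 / 16.89 = -53.01 mV

-53 mV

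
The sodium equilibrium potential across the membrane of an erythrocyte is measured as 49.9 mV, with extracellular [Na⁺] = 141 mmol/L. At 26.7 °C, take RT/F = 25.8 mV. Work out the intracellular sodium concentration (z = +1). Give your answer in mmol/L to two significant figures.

Nernst: E = (25.8/1) · ln([out]/[in]), so ln([out]/[in]) = 49.9 × 1 / 25.8 = 1.9341.
[out]/[in] = e^(1.9341) = 6.918.
[in] = 141 / 6.918 = 20.38 mmol/L.

20 mmol/L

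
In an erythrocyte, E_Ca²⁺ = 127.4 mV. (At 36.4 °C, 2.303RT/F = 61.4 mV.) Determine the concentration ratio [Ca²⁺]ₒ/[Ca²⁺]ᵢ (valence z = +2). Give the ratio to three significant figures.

14100

log₁₀([out]/[in]) = E·z/(61.4) = 127.4 × 2 / 61.4 = 4.1498
[out]/[in] = 10^(4.1498) = 1.412e+04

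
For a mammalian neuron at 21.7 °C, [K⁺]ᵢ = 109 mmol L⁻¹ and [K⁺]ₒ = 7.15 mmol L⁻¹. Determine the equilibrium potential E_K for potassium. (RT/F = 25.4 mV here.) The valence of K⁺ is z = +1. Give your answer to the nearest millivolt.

-69 mV

E = (25.4/z) · ln([K⁺]_out/[K⁺]_in) with z = +1.
= (25.4/1) · ln(7.15/109) = 25.40 · ln(0.0656)
= 25.40 · (-2.7242) = -69.20 mV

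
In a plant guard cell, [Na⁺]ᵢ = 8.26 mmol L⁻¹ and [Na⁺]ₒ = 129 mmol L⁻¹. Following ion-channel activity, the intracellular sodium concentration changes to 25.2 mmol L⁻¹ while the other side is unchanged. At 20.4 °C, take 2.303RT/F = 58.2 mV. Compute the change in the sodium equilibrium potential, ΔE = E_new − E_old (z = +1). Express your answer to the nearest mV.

E_old = (58.2/1)·log₁₀(129/8.26) = 69.47 mV
E_new = (58.2/1)·log₁₀(129/25.2) = 41.27 mV
ΔE = 41.27 − (69.47) = -28.19 mV

-28 mV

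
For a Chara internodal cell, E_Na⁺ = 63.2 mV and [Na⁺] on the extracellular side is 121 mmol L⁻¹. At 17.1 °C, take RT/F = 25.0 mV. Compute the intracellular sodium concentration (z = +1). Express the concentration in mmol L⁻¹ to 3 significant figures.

9.66 mmol L⁻¹

Nernst: E = (25.0/1) · ln([out]/[in]), so ln([out]/[in]) = 63.2 × 1 / 25.0 = 2.5280.
[out]/[in] = e^(2.5280) = 12.53.
[in] = 121 / 12.53 = 9.658 mmol L⁻¹.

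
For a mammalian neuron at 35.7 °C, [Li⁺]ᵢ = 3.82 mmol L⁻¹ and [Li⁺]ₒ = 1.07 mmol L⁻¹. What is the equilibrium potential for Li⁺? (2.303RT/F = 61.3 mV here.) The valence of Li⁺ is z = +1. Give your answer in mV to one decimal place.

-33.9 mV

E = (61.3/z) · log₁₀([Li⁺]_out/[Li⁺]_in) with z = +1.
= (61.3/1) · log₁₀(1.07/3.82) = 61.30 · log₁₀(0.2801)
= 61.30 · (-0.5527) = -33.88 mV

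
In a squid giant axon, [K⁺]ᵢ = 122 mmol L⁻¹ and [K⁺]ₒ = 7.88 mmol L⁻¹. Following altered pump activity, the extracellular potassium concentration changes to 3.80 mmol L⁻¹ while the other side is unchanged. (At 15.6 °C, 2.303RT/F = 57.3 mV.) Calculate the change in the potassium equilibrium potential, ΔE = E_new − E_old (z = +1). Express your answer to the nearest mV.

E_old = (57.3/1)·log₁₀(7.88/122) = -68.18 mV
E_new = (57.3/1)·log₁₀(3.80/122) = -86.33 mV
ΔE = -86.33 − (-68.18) = -18.15 mV

-18 mV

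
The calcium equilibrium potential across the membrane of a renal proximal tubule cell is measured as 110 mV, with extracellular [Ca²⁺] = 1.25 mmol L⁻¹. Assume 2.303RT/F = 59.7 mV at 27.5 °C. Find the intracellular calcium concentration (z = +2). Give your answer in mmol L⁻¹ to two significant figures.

Nernst: E = (59.7/2) · log₁₀([out]/[in]), so log₁₀([out]/[in]) = 110.0 × 2 / 59.7 = 3.6851.
[out]/[in] = 10^(3.6851) = 4843.
[in] = 1.25 / 4843 = 0.0002581 mmol L⁻¹.

0.00026 mmol L⁻¹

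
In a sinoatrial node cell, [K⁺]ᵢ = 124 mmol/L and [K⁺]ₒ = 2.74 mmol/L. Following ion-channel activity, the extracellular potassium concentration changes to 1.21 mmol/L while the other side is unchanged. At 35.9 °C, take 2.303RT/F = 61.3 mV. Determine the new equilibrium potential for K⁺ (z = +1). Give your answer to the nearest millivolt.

-123 mV

After the shift: [K⁺]_out = 1.21, [K⁺]_in = 124 mmol/L.
E_new = (61.3/1)·log₁₀(1.21/124) = 61.30 · (-2.0106) = -123.25 mV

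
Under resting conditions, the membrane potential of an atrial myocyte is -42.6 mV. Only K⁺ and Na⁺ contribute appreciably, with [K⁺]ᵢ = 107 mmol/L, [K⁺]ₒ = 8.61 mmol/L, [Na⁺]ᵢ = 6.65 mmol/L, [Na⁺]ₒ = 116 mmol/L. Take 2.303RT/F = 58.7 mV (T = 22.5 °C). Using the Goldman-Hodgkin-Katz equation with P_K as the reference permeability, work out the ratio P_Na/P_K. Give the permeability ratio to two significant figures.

0.10

Let α = P_Na/P_K. GHK: Vm = 58.7·log₁₀[(Kₒ + α·Naₒ)/(Kᵢ + α·Naᵢ)].
10^(Vm/58.7) = 10^(-42.6/58.7) = 0.18805
So 0.18805·(Kᵢ + α·Naᵢ) = Kₒ + α·Naₒ → α = (0.18805·107.0 − 8.61) / (116.0 − 0.18805·6.65)
α = (20.12 − 8.61) / (116.0 − 1.251) = 11.51/114.7 = 0.1003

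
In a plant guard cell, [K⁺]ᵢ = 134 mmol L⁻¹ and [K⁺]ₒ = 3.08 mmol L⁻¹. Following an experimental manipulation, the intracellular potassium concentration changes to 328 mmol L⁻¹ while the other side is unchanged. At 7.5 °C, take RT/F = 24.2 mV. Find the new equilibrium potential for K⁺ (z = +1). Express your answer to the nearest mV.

After the shift: [K⁺]_out = 3.08, [K⁺]_in = 328 mmol L⁻¹.
E_new = (24.2/1)·ln(3.08/328) = 24.20 · (-4.6681) = -112.97 mV

-113 mV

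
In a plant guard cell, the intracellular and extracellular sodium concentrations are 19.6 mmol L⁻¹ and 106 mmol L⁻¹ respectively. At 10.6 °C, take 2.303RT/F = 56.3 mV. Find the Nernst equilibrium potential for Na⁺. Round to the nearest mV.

41 mV

E = (56.3/z) · log₁₀([Na⁺]_out/[Na⁺]_in) with z = +1.
= (56.3/1) · log₁₀(106/19.6) = 56.30 · log₁₀(5.408)
= 56.30 · (0.7330) = 41.27 mV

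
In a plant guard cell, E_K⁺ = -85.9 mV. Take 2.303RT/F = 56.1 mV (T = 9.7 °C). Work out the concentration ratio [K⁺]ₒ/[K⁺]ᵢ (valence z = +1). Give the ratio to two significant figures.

0.029

log₁₀([out]/[in]) = E·z/(56.1) = -85.9 × 1 / 56.1 = -1.5312
[out]/[in] = 10^(-1.5312) = 0.02943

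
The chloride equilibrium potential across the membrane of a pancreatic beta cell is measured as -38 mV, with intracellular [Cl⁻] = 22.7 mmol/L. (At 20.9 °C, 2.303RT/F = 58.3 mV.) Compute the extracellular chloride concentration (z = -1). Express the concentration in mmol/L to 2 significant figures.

Nernst: E = (58.3/-1) · log₁₀([out]/[in]), so log₁₀([out]/[in]) = -38.0 × -1 / 58.3 = 0.6518.
[out]/[in] = 10^(0.6518) = 4.485.
[out] = 4.485 × 22.7 = 101.8 mmol/L.

100 mmol/L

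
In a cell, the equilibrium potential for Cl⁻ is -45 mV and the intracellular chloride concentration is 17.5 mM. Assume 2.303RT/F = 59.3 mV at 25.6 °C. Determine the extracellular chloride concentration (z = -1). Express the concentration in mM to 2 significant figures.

Nernst: E = (59.3/-1) · log₁₀([out]/[in]), so log₁₀([out]/[in]) = -45.0 × -1 / 59.3 = 0.7589.
[out]/[in] = 10^(0.7589) = 5.739.
[out] = 5.739 × 17.5 = 100.4 mM.

100 mM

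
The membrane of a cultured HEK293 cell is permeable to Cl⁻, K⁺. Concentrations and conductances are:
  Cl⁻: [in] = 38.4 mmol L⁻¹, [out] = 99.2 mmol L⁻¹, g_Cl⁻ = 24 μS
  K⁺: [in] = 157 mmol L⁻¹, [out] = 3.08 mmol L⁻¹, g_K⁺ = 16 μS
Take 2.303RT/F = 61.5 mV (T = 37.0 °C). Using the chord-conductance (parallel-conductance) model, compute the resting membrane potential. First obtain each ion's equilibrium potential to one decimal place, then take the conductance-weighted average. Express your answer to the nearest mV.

E_Cl⁻ = (61.5/-1)·log₁₀(99.2/38.4) = -25.3 mV
E_K⁺ = (61.5/1)·log₁₀(3.08/157) = -105.0 mV
Vm = (Σ gᵢEᵢ)/(Σ gᵢ) = (24·-25.3 + 16·-105.0) / (24 + 16)
= -2287.20 / 40 = -57.18 mV

-57 mV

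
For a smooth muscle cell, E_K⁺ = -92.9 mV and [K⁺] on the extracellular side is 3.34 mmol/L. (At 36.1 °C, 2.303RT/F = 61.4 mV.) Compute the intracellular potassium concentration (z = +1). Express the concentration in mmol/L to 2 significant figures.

110 mmol/L

Nernst: E = (61.4/1) · log₁₀([out]/[in]), so log₁₀([out]/[in]) = -92.9 × 1 / 61.4 = -1.5130.
[out]/[in] = 10^(-1.5130) = 0.03069.
[in] = 3.34 / 0.03069 = 108.8 mmol/L.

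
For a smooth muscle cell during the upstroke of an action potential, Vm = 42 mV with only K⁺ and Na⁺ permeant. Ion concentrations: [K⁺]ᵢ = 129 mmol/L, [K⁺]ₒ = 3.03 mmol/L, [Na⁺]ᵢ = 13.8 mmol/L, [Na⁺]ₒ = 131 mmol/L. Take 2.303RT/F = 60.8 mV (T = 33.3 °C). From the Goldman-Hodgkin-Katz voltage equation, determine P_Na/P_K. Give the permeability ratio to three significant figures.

Let α = P_Na/P_K. GHK: Vm = 60.8·log₁₀[(Kₒ + α·Naₒ)/(Kᵢ + α·Naᵢ)].
10^(Vm/60.8) = 10^(42.0/60.8) = 4.9067
So 4.9067·(Kᵢ + α·Naᵢ) = Kₒ + α·Naₒ → α = (4.9067·129.0 − 3.03) / (131.0 − 4.9067·13.8)
α = (633 − 3.03) / (131.0 − 67.71) = 629.9/63.29 = 9.954

9.95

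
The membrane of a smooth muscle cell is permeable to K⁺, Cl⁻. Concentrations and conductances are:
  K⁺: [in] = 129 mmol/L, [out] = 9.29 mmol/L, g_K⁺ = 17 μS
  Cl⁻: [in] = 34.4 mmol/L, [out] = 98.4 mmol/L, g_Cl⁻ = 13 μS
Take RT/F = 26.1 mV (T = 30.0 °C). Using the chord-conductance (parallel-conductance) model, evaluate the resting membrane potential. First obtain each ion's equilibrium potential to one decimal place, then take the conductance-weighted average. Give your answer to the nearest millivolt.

-51 mV

E_K⁺ = (26.1/1)·ln(9.29/129) = -68.7 mV
E_Cl⁻ = (26.1/-1)·ln(98.4/34.4) = -27.4 mV
Vm = (Σ gᵢEᵢ)/(Σ gᵢ) = (17·-68.7 + 13·-27.4) / (17 + 13)
= -1524.10 / 30 = -50.80 mV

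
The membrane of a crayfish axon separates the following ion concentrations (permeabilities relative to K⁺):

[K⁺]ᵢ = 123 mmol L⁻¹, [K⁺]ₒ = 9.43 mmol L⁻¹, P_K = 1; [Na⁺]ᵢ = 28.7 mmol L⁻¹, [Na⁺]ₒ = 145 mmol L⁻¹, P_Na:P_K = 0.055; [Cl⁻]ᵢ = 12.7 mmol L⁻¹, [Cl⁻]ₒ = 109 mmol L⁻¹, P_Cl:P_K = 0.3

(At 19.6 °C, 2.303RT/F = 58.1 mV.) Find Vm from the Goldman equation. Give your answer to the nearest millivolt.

-51 mV

Vm = 58.1 · log₁₀[(Σ P·[cation]ₒ + Σ P·[anion]ᵢ) / (Σ P·[cation]ᵢ + Σ P·[anion]ₒ)]
Numerator = 1×9.43 + 0.055×145 + 0.3×12.7 = 21.21
Denominator = 1×123 + 0.055×28.7 + 0.3×109 = 157.3
Vm = 58.1 · log₁₀(0.13489) = 58.1 × (-0.8700) = -50.55 mV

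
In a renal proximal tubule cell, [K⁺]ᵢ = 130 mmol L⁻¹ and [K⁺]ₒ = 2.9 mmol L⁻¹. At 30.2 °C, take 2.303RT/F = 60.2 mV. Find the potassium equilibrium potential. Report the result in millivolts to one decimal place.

-99.4 mV

E = (60.2/z) · log₁₀([K⁺]_out/[K⁺]_in) with z = +1.
= (60.2/1) · log₁₀(2.9/130) = 60.20 · log₁₀(0.02231)
= 60.20 · (-1.6515) = -99.42 mV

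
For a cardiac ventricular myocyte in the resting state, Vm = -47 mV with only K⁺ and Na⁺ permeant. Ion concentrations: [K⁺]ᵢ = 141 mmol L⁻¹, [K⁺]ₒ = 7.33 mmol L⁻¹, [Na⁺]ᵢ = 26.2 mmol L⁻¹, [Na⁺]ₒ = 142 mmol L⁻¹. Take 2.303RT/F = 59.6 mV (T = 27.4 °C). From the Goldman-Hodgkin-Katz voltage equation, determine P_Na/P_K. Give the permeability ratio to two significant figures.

Let α = P_Na/P_K. GHK: Vm = 59.6·log₁₀[(Kₒ + α·Naₒ)/(Kᵢ + α·Naᵢ)].
10^(Vm/59.6) = 10^(-47.0/59.6) = 0.16271
So 0.16271·(Kᵢ + α·Naᵢ) = Kₒ + α·Naₒ → α = (0.16271·141.0 − 7.33) / (142.0 − 0.16271·26.2)
α = (22.94 − 7.33) / (142.0 − 4.263) = 15.61/137.7 = 0.1133

0.11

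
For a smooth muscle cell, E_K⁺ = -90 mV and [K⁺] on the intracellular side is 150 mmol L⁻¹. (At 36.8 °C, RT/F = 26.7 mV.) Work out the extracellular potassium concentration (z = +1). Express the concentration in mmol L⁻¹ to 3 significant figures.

Nernst: E = (26.7/1) · ln([out]/[in]), so ln([out]/[in]) = -90.0 × 1 / 26.7 = -3.3708.
[out]/[in] = e^(-3.3708) = 0.03436.
[out] = 0.03436 × 150 = 5.154 mmol L⁻¹.

5.15 mmol L⁻¹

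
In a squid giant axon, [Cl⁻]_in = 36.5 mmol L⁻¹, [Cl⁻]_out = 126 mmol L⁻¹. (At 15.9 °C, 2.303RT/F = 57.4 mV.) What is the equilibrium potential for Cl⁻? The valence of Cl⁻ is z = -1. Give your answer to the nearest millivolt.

E = (57.4/z) · log₁₀([Cl⁻]_out/[Cl⁻]_in) with z = -1.
For an anion, dividing by z = -1 reverses the sign.
= (57.4/-1) · log₁₀(126/36.5) = -57.40 · log₁₀(3.452)
= -57.40 · (0.5381) = -30.89 mV

-31 mV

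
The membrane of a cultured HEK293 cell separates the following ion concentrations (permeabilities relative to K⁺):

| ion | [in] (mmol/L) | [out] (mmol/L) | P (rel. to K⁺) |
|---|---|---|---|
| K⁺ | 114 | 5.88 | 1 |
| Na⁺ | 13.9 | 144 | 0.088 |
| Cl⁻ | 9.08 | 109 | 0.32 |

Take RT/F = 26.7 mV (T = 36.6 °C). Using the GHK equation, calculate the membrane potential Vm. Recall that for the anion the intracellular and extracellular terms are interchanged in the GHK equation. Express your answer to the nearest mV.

Vm = 26.7 · ln[(Σ P·[cation]ₒ + Σ P·[anion]ᵢ) / (Σ P·[cation]ᵢ + Σ P·[anion]ₒ)]
Numerator = 1×5.88 + 0.088×144 + 0.32×9.08 = 21.46
Denominator = 1×114 + 0.088×13.9 + 0.32×109 = 150.1
Vm = 26.7 · ln(0.14295) = 26.7 × (-1.9452) = -51.94 mV

-52 mV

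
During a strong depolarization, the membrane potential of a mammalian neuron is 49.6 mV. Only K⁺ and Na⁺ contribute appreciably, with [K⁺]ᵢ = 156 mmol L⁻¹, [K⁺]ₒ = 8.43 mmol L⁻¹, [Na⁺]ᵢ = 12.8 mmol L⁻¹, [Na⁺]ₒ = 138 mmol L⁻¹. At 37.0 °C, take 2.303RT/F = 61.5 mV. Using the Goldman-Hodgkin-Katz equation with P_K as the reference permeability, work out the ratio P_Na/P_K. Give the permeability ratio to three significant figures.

Let α = P_Na/P_K. GHK: Vm = 61.5·log₁₀[(Kₒ + α·Naₒ)/(Kᵢ + α·Naᵢ)].
10^(Vm/61.5) = 10^(49.6/61.5) = 6.4048
So 6.4048·(Kᵢ + α·Naᵢ) = Kₒ + α·Naₒ → α = (6.4048·156.0 − 8.43) / (138.0 − 6.4048·12.8)
α = (999.1 − 8.43) / (138.0 − 81.98) = 990.7/56.02 = 17.69

17.7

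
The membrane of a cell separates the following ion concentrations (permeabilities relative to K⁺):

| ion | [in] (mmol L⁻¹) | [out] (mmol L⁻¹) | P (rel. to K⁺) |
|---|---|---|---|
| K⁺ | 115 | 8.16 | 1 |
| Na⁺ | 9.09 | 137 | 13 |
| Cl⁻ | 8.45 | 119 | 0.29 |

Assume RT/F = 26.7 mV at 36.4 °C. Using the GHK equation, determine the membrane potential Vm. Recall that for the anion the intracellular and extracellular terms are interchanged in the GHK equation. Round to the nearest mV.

51 mV

Vm = 26.7 · ln[(Σ P·[cation]ₒ + Σ P·[anion]ᵢ) / (Σ P·[cation]ᵢ + Σ P·[anion]ₒ)]
Numerator = 1×8.16 + 13×137 + 0.29×8.45 = 1792
Denominator = 1×115 + 13×9.09 + 0.29×119 = 267.7
Vm = 26.7 · ln(6.6931) = 26.7 × (1.9011) = 50.76 mV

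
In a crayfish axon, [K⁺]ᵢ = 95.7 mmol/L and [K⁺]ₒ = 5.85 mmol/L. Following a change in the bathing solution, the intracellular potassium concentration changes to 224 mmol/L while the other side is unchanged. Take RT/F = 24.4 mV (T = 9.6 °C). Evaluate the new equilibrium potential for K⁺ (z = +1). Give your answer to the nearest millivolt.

-89 mV

After the shift: [K⁺]_out = 5.85, [K⁺]_in = 224 mmol/L.
E_new = (24.4/1)·ln(5.85/224) = 24.40 · (-3.6452) = -88.94 mV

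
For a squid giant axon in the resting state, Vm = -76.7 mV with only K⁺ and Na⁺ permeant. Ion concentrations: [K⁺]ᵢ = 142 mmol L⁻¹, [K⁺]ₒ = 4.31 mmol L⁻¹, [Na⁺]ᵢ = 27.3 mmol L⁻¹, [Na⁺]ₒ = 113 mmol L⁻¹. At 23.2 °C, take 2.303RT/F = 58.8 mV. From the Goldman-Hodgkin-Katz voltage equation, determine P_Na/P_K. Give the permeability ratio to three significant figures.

0.0245

Let α = P_Na/P_K. GHK: Vm = 58.8·log₁₀[(Kₒ + α·Naₒ)/(Kᵢ + α·Naᵢ)].
10^(Vm/58.8) = 10^(-76.7/58.8) = 0.049611
So 0.049611·(Kᵢ + α·Naᵢ) = Kₒ + α·Naₒ → α = (0.049611·142.0 − 4.31) / (113.0 − 0.049611·27.3)
α = (7.045 − 4.31) / (113.0 − 1.354) = 2.735/111.6 = 0.0245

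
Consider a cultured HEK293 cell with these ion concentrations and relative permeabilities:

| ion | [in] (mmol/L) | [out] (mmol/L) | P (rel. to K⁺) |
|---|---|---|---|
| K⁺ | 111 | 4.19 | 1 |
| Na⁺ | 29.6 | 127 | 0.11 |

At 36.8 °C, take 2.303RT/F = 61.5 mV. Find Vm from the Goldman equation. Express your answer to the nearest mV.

-49 mV

Vm = 61.5 · log₁₀[(Σ P·[cation]ₒ + Σ P·[anion]ᵢ) / (Σ P·[cation]ᵢ + Σ P·[anion]ₒ)]
Numerator = 1×4.19 + 0.11×127 = 18.16
Denominator = 1×111 + 0.11×29.6 = 114.3
Vm = 61.5 · log₁₀(0.15894) = 61.5 × (-0.7988) = -49.12 mV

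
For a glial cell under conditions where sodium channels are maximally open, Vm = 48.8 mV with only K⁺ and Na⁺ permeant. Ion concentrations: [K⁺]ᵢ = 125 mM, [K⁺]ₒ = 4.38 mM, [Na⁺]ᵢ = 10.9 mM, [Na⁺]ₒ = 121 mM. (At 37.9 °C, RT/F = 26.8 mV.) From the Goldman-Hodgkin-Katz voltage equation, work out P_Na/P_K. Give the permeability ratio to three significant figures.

14.3

Let α = P_Na/P_K. GHK: Vm = 26.8·ln[(Kₒ + α·Naₒ)/(Kᵢ + α·Naᵢ)].
e^(Vm/26.8) = e^(48.8/26.8) = 6.1774
So 6.1774·(Kᵢ + α·Naᵢ) = Kₒ + α·Naₒ → α = (6.1774·125.0 − 4.38) / (121.0 − 6.1774·10.9)
α = (772.2 − 4.38) / (121.0 − 67.33) = 767.8/53.67 = 14.31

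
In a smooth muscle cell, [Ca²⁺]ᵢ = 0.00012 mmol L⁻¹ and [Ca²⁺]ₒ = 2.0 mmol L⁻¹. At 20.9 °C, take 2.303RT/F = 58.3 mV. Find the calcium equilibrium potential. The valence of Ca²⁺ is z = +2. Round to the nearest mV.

123 mV

E = (58.3/z) · log₁₀([Ca²⁺]_out/[Ca²⁺]_in) with z = +2.
= (58.3/2) · log₁₀(2.0/0.00012) = 29.15 · log₁₀(1.667e+04)
= 29.15 · (4.2218) = 123.07 mV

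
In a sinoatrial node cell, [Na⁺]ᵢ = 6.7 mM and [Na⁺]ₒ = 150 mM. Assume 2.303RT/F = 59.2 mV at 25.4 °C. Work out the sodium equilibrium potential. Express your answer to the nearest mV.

80 mV

E = (59.2/z) · log₁₀([Na⁺]_out/[Na⁺]_in) with z = +1.
= (59.2/1) · log₁₀(150/6.7) = 59.20 · log₁₀(22.39)
= 59.20 · (1.3500) = 79.92 mV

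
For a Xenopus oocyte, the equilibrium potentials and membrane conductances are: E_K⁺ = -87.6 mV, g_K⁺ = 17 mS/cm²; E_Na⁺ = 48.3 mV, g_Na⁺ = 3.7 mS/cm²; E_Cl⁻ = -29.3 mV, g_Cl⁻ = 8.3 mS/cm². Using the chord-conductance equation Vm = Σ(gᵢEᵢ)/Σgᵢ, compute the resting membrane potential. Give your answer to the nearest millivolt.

Σ gᵢEᵢ = 17·(-87.6) + 3.7·(48.3) + 8.3·(-29.3) = -1553.68
Σ gᵢ = 17 + 3.7 + 8.3 = 29
Vm = -1553.68 / 29 = -53.58 mV

-54 mV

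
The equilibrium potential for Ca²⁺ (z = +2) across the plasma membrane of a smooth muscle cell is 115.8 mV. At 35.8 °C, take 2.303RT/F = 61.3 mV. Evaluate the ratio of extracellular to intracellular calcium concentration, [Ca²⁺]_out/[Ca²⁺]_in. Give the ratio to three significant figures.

6000

log₁₀([out]/[in]) = E·z/(61.3) = 115.8 × 2 / 61.3 = 3.7781
[out]/[in] = 10^(3.7781) = 6000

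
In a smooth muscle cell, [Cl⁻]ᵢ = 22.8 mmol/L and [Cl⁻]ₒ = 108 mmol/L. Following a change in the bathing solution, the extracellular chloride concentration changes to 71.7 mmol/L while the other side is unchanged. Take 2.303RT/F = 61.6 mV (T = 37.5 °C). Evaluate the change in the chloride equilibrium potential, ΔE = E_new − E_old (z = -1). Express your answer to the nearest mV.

E_old = (61.6/-1)·log₁₀(108/22.8) = -41.61 mV
E_new = (61.6/-1)·log₁₀(71.7/22.8) = -30.65 mV
ΔE = -30.65 − (-41.61) = 10.96 mV

11 mV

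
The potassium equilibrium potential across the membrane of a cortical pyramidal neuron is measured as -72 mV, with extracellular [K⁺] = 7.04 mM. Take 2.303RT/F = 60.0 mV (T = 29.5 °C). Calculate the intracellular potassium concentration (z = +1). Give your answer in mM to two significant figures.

110 mM

Nernst: E = (60.0/1) · log₁₀([out]/[in]), so log₁₀([out]/[in]) = -72.0 × 1 / 60.0 = -1.2000.
[out]/[in] = 10^(-1.2000) = 0.0631.
[in] = 7.04 / 0.0631 = 111.6 mM.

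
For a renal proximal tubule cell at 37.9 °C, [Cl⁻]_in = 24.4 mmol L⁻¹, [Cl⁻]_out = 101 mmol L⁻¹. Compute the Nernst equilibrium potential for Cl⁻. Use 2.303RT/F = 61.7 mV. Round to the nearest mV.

E = (61.7/z) · log₁₀([Cl⁻]_out/[Cl⁻]_in) with z = -1.
For an anion, dividing by z = -1 reverses the sign.
= (61.7/-1) · log₁₀(101/24.4) = -61.70 · log₁₀(4.139)
= -61.70 · (0.6169) = -38.06 mV

-38 mV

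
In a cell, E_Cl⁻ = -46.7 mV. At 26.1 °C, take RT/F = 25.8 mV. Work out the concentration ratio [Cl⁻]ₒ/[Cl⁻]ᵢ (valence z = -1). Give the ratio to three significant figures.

6.11

ln([out]/[in]) = E·z/(25.8) = -46.7 × -1 / 25.8 = 1.8101
[out]/[in] = e^(1.8101) = 6.111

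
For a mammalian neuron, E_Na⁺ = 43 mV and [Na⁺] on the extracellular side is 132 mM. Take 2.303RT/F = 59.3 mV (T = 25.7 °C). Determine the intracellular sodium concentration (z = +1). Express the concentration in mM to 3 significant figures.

24.9 mM

Nernst: E = (59.3/1) · log₁₀([out]/[in]), so log₁₀([out]/[in]) = 43.0 × 1 / 59.3 = 0.7251.
[out]/[in] = 10^(0.7251) = 5.31.
[in] = 132 / 5.31 = 24.86 mM.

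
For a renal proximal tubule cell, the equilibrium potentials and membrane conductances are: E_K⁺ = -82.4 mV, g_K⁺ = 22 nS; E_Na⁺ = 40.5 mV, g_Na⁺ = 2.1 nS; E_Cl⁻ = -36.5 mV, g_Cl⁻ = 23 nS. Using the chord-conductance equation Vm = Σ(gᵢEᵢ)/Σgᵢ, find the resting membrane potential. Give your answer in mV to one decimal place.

Σ gᵢEᵢ = 22·(-82.4) + 2.1·(40.5) + 23·(-36.5) = -2567.25
Σ gᵢ = 22 + 2.1 + 23 = 47.1
Vm = -2567.25 / 47.1 = -54.51 mV

-54.5 mV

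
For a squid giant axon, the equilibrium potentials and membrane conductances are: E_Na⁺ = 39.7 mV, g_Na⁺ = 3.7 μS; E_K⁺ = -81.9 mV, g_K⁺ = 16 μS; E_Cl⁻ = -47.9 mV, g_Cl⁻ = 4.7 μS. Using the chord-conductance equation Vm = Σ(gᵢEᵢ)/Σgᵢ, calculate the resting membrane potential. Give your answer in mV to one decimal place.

Σ gᵢEᵢ = 3.7·(39.7) + 16·(-81.9) + 4.7·(-47.9) = -1388.64
Σ gᵢ = 3.7 + 16 + 4.7 = 24.4
Vm = -1388.64 / 24.4 = -56.91 mV

-56.9 mV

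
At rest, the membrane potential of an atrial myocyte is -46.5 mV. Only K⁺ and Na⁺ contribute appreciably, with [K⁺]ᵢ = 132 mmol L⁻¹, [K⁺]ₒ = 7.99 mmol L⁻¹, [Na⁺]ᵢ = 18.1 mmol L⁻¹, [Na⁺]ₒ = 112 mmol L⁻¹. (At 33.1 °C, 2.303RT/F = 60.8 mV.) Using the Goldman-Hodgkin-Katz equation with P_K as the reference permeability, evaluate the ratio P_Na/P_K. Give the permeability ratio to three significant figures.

0.135

Let α = P_Na/P_K. GHK: Vm = 60.8·log₁₀[(Kₒ + α·Naₒ)/(Kᵢ + α·Naᵢ)].
10^(Vm/60.8) = 10^(-46.5/60.8) = 0.17187
So 0.17187·(Kᵢ + α·Naᵢ) = Kₒ + α·Naₒ → α = (0.17187·132.0 − 7.99) / (112.0 − 0.17187·18.1)
α = (22.69 − 7.99) / (112.0 − 3.111) = 14.7/108.9 = 0.135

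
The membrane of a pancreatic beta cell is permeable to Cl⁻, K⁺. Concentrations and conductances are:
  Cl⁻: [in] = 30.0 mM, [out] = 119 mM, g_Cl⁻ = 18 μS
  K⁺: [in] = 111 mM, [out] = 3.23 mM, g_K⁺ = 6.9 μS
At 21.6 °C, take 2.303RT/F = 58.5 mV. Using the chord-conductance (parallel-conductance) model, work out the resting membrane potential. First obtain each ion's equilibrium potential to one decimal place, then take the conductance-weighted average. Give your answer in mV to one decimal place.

-50.2 mV

E_Cl⁻ = (58.5/-1)·log₁₀(119/30.0) = -35.0 mV
E_K⁺ = (58.5/1)·log₁₀(3.23/111) = -89.9 mV
Vm = (Σ gᵢEᵢ)/(Σ gᵢ) = (18·-35.0 + 6.9·-89.9) / (18 + 6.9)
= -1250.31 / 24.9 = -50.21 mV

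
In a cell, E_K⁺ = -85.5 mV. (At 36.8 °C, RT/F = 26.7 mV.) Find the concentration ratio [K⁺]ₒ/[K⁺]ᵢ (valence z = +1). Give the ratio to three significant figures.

ln([out]/[in]) = E·z/(26.7) = -85.5 × 1 / 26.7 = -3.2022
[out]/[in] = e^(-3.2022) = 0.04067

0.0407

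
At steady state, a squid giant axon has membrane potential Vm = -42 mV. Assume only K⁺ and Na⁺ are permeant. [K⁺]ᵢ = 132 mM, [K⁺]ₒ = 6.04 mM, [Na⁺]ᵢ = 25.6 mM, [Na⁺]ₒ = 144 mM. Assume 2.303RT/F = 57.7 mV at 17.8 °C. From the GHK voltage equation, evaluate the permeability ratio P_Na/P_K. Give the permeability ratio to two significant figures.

0.13

Let α = P_Na/P_K. GHK: Vm = 57.7·log₁₀[(Kₒ + α·Naₒ)/(Kᵢ + α·Naᵢ)].
10^(Vm/57.7) = 10^(-42.0/57.7) = 0.18711
So 0.18711·(Kᵢ + α·Naᵢ) = Kₒ + α·Naₒ → α = (0.18711·132.0 − 6.04) / (144.0 − 0.18711·25.6)
α = (24.7 − 6.04) / (144.0 − 4.79) = 18.66/139.2 = 0.134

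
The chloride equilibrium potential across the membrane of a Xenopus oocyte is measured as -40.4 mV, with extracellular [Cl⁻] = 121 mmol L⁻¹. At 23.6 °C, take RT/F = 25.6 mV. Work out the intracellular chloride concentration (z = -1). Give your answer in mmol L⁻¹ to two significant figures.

Nernst: E = (25.6/-1) · ln([out]/[in]), so ln([out]/[in]) = -40.4 × -1 / 25.6 = 1.5781.
[out]/[in] = e^(1.5781) = 4.846.
[in] = 121 / 4.846 = 24.97 mmol L⁻¹.

25 mmol L⁻¹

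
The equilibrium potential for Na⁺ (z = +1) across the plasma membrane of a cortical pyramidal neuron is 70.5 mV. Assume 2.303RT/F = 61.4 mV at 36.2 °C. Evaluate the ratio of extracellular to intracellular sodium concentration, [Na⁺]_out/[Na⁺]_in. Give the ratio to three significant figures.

log₁₀([out]/[in]) = E·z/(61.4) = 70.5 × 1 / 61.4 = 1.1482
[out]/[in] = 10^(1.1482) = 14.07

14.1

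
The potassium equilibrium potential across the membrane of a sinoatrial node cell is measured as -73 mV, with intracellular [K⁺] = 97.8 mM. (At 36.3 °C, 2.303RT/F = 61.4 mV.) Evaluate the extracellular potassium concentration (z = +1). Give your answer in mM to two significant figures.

Nernst: E = (61.4/1) · log₁₀([out]/[in]), so log₁₀([out]/[in]) = -73.0 × 1 / 61.4 = -1.1889.
[out]/[in] = 10^(-1.1889) = 0.06473.
[out] = 0.06473 × 97.8 = 6.33 mM.

6.3 mM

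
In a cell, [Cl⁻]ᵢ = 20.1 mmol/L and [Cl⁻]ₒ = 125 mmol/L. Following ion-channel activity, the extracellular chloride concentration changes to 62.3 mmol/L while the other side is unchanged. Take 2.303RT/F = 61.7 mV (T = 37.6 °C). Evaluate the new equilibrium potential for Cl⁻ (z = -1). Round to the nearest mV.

-30 mV

After the shift: [Cl⁻]_out = 62.3, [Cl⁻]_in = 20.1 mmol/L.
E_new = (61.7/-1)·log₁₀(62.3/20.1) = -61.70 · (0.4913) = -30.31 mV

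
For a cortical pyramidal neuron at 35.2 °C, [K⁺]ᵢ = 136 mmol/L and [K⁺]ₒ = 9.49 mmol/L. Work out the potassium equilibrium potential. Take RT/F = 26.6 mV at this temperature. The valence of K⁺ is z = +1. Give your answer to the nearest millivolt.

-71 mV

E = (26.6/z) · ln([K⁺]_out/[K⁺]_in) with z = +1.
= (26.6/1) · ln(9.49/136) = 26.60 · ln(0.06978)
= 26.60 · (-2.6624) = -70.82 mV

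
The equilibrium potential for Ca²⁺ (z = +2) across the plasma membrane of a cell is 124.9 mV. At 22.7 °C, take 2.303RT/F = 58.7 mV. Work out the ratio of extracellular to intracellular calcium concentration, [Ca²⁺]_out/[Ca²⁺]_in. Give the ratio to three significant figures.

18000

log₁₀([out]/[in]) = E·z/(58.7) = 124.9 × 2 / 58.7 = 4.2555
[out]/[in] = 10^(4.2555) = 1.801e+04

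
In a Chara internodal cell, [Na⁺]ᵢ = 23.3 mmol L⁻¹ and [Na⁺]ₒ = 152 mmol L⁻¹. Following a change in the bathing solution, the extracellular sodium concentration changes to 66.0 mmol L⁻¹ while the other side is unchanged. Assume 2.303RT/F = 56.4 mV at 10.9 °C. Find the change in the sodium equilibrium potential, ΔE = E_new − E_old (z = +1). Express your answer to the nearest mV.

E_old = (56.4/1)·log₁₀(152/23.3) = 45.94 mV
E_new = (56.4/1)·log₁₀(66.0/23.3) = 25.50 mV
ΔE = 25.50 − (45.94) = -20.43 mV

-20 mV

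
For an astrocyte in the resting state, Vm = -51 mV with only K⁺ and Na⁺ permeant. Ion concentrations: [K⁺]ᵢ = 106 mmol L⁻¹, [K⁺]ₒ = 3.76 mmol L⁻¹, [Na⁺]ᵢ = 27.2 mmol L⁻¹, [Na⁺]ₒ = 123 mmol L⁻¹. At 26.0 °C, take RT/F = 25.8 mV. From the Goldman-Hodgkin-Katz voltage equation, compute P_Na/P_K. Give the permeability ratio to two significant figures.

0.092

Let α = P_Na/P_K. GHK: Vm = 25.8·ln[(Kₒ + α·Naₒ)/(Kᵢ + α·Naᵢ)].
e^(Vm/25.8) = e^(-51.0/25.8) = 0.13852
So 0.13852·(Kᵢ + α·Naᵢ) = Kₒ + α·Naₒ → α = (0.13852·106.0 − 3.76) / (123.0 − 0.13852·27.2)
α = (14.68 − 3.76) / (123.0 − 3.768) = 10.92/119.2 = 0.09161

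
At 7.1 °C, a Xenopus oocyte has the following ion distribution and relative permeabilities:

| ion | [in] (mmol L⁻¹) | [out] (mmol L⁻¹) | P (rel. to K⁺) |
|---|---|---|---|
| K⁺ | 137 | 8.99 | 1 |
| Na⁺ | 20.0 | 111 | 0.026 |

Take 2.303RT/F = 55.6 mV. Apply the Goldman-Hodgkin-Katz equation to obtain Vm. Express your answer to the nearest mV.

-59 mV

Vm = 55.6 · log₁₀[(Σ P·[cation]ₒ + Σ P·[anion]ᵢ) / (Σ P·[cation]ᵢ + Σ P·[anion]ₒ)]
Numerator = 1×8.99 + 0.026×111 = 11.88
Denominator = 1×137 + 0.026×20.0 = 137.5
Vm = 55.6 · log₁₀(0.086358) = 55.6 × (-1.0637) = -59.14 mV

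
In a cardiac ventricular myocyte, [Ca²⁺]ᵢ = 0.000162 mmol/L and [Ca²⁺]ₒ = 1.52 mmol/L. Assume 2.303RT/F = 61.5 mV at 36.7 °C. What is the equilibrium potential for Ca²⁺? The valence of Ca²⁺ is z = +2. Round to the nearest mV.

E = (61.5/z) · log₁₀([Ca²⁺]_out/[Ca²⁺]_in) with z = +2.
= (61.5/2) · log₁₀(1.52/0.000162) = 30.75 · log₁₀(9383)
= 30.75 · (3.9723) = 122.15 mV

122 mV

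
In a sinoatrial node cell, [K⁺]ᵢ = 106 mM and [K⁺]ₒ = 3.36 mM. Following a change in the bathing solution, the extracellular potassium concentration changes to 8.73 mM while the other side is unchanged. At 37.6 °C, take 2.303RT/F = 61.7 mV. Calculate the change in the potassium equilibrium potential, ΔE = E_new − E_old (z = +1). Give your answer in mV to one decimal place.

25.6 mV

E_old = (61.7/1)·log₁₀(3.36/106) = -92.49 mV
E_new = (61.7/1)·log₁₀(8.73/106) = -66.90 mV
ΔE = -66.90 − (-92.49) = 25.59 mV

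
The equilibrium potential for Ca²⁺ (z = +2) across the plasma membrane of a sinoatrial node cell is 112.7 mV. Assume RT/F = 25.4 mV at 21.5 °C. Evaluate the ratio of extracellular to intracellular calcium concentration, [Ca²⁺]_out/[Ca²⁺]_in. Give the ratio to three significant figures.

7140

ln([out]/[in]) = E·z/(25.4) = 112.7 × 2 / 25.4 = 8.8740
[out]/[in] = e^(8.8740) = 7144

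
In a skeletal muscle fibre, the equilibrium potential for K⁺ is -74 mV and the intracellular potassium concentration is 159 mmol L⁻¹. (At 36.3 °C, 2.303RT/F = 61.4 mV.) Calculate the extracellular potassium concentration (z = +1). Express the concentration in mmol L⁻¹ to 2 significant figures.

Nernst: E = (61.4/1) · log₁₀([out]/[in]), so log₁₀([out]/[in]) = -74.0 × 1 / 61.4 = -1.2052.
[out]/[in] = 10^(-1.2052) = 0.06234.
[out] = 0.06234 × 159 = 9.913 mmol L⁻¹.

9.9 mmol L⁻¹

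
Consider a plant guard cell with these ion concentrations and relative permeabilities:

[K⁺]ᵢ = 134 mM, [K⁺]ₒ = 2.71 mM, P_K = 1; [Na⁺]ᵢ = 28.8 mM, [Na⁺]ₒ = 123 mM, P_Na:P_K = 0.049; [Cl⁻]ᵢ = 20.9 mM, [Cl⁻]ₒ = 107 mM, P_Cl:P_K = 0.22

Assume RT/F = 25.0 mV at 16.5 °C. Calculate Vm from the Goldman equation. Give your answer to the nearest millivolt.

Vm = 25.0 · ln[(Σ P·[cation]ₒ + Σ P·[anion]ᵢ) / (Σ P·[cation]ᵢ + Σ P·[anion]ₒ)]
Numerator = 1×2.71 + 0.049×123 + 0.22×20.9 = 13.34
Denominator = 1×134 + 0.049×28.8 + 0.22×107 = 159
Vm = 25.0 · ln(0.083894) = 25.0 × (-2.4782) = -61.96 mV

-62 mV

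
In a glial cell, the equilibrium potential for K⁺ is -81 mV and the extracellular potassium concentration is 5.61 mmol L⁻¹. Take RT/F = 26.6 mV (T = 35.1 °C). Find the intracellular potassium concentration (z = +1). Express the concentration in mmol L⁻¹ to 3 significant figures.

118 mmol L⁻¹

Nernst: E = (26.6/1) · ln([out]/[in]), so ln([out]/[in]) = -81.0 × 1 / 26.6 = -3.0451.
[out]/[in] = e^(-3.0451) = 0.04759.
[in] = 5.61 / 0.04759 = 117.9 mmol L⁻¹.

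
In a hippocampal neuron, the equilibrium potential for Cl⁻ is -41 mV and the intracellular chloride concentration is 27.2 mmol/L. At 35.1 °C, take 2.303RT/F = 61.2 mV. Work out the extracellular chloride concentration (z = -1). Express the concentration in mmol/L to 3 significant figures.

127 mmol/L

Nernst: E = (61.2/-1) · log₁₀([out]/[in]), so log₁₀([out]/[in]) = -41.0 × -1 / 61.2 = 0.6699.
[out]/[in] = 10^(0.6699) = 4.677.
[out] = 4.677 × 27.2 = 127.2 mmol/L.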